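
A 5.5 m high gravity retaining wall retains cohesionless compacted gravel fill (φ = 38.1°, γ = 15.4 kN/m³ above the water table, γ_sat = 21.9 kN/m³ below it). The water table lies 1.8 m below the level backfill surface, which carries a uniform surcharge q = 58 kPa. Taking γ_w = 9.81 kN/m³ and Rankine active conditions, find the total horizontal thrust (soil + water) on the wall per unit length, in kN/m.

192 kN/m

K_a = tan²(45° − φ/2) = 0.2368.
γ' = 21.9 − 9.81 = 12.09 kN/m³. h₂ = H − d_w = 3.7 m.
σ'_h: at surface K_a·q = 13.74; at WT K_a(q+γd_w) = 20.30; at base K_a(q+γd_w+γ'h₂) = 30.90 kPa.
P₁ = ½(13.74+20.30)×1.8 = 30.63; P₂ = ½(20.30+30.90)×3.7 = 94.71; P_w = ½γ_w h₂² = 67.15.
Total = 30.63+94.71+67.15 = 192.5 kN/m.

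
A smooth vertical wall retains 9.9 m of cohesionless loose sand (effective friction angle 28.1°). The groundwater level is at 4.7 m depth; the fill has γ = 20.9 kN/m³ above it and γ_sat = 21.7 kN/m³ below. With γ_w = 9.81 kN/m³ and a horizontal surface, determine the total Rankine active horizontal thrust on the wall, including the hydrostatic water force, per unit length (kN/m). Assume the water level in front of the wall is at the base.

K_a = tan²(45° − φ/2) = 0.3596.
γ' = 21.7 − 9.81 = 11.89 kN/m³. Depth below WT = 5.2 m.
σ'_h at WT = K_a γ d_w = 35.32 kPa; at base = 35.32 + K_a γ' × 5.2 = 57.56 kPa.
P₁ (0–4.7 m) = ½×35.32×4.7 = 83.01. P₂ (4.7–9.9 m) = ½(35.32+57.56)×5.2 = 241.5.
P_w = ½ γ_w h₂² = 0.5×9.81×5.2² = 132.6. Total = 83.01+241.5+132.6 = 457.1 kN/m.

457 kN/m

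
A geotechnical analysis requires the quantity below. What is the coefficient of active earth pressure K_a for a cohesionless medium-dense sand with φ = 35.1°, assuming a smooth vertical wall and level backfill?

0.270

K_a = tan²(45° − φ/2) = tan²(27.45°) = 0.2698.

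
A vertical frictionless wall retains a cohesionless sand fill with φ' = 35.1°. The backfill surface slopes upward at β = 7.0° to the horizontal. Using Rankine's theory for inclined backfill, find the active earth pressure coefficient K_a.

0.275

K_a = cos β · (cos β − √(cos²β − cos²φ)) / (cos β + √(cos²β − cos²φ)).
cos β = 0.9925, cos φ = 0.8181, √(cos²β − cos²φ) = 0.5619.
K_a = 0.9925 × (0.9925 − 0.5619)/(0.9925 + 0.5619) = 0.2749.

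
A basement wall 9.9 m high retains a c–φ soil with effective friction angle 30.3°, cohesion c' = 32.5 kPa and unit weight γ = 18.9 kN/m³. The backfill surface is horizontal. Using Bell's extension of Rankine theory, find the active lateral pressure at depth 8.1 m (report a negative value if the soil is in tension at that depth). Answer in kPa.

13.1 kPa

K_a = (1 − sin φ)/(1 + sin φ) = 0.3293.
σ_a = K_a γ z − 2c√K_a = 0.3293×18.9×8.1 − 2×32.5×0.5739 = 13.11 kPa.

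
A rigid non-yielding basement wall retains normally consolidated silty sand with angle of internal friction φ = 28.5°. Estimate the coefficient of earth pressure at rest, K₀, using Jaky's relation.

0.523

K₀ = 1 − sin φ' = 1 − sin 28.5° = 0.5228.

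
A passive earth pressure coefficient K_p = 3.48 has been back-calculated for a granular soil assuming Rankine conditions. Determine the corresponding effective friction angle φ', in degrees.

K_p = (1+sin φ)/(1−sin φ) ⇒ sin φ = (K_p − 1)/(K_p + 1) = 0.5536.
φ = arcsin(0.5536) = 33.61°.

33.6°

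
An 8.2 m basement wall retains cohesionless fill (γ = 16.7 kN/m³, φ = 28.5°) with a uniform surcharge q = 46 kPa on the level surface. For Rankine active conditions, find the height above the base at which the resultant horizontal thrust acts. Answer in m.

3.28 m

K_a = 0.3540.
Triangular part P₁ = ½K_aγH² = 198.7 at H/3 = 2.733 m; rectangular part P₂ = K_a q H = 133.5 at H/2 = 4.100 m.
ȳ = (P₁·2.733 + P₂·4.100)/(P₁+P₂) = 3.283 m.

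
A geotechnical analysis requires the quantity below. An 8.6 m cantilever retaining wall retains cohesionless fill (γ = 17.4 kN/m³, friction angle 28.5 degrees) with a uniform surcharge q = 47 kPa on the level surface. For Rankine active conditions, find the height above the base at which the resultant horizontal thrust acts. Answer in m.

K_a = 0.3540.
Triangular part P₁ = ½K_aγH² = 227.8 at H/3 = 2.867 m; rectangular part P₂ = K_a q H = 143.1 at H/2 = 4.300 m.
ȳ = (P₁·2.867 + P₂·4.300)/(P₁+P₂) = 3.420 m.

3.42 m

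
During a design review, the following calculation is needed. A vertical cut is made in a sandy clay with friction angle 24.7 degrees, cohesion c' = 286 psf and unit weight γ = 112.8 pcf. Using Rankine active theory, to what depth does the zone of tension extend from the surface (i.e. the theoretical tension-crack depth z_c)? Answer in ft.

K_a = tan²(45° − 24.7°/2) = 0.4106; √K_a = 0.6408.
The active pressure is zero where K_a γ z = 2c√K_a, so z_c = 2c/(γ√K_a) = 2×286/(112.8×0.6408) = 7.914 ft.

7.91 ft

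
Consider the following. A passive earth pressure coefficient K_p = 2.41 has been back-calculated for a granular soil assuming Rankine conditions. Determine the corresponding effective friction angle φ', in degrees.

K_p = (1+sin φ)/(1−sin φ) ⇒ sin φ = (K_p − 1)/(K_p + 1) = 0.4135.
φ = arcsin(0.4135) = 24.42°.

24.4°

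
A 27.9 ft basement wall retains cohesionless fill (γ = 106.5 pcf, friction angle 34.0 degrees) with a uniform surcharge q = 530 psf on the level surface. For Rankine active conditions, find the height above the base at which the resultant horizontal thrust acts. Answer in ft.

K_a = 0.2827.
Triangular part P₁ = ½K_aγH² = 11720 at H/3 = 9.300 ft; rectangular part P₂ = K_a q H = 4181 at H/2 = 13.95 ft.
ȳ = (P₁·9.300 + P₂·13.95)/(P₁+P₂) = 10.52 ft.

10.5 ft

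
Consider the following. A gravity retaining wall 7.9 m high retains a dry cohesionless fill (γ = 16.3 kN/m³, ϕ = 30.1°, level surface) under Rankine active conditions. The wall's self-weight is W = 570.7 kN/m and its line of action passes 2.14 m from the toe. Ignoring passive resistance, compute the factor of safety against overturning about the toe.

K_a = tan²(45° − 30.1°/2) = 0.3320.
P_a = ½K_aγH² = 0.5×0.3320×16.3×7.9² = 168.9 kN/m, acting at H/3 = 2.633 m above the base.
Overturning moment M_o = P_a × H/3 = 168.9 × 2.633 = 444.7.
Resisting moment M_r = W × 2.14 = 570.7 × 2.14 = 1221.
FS_overturning = M_r/M_o = 1221/444.7 = 2.746.

2.75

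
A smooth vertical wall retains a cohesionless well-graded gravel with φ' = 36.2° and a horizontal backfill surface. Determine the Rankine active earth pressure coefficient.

K_a = tan²(45° − φ/2) = tan²(26.90°) = 0.2574.

0.257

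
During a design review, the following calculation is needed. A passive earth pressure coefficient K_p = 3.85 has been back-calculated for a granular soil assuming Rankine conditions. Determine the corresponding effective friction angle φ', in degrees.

36.0°

K_p = (1+sin φ)/(1−sin φ) ⇒ sin φ = (K_p − 1)/(K_p + 1) = 0.5876.
φ = arcsin(0.5876) = 35.99°.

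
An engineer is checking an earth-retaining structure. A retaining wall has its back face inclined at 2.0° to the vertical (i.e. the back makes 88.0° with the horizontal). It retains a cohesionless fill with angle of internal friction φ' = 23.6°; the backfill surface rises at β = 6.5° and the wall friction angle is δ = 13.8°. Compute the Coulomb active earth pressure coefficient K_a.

K_a = sin²(α+φ) / [sin²α · sin(α−δ) · (1 + √{sin(φ+δ)sin(φ−β) / (sin(α−δ)sin(α+β))})²].
With α = 88.0°, φ = 23.6°, δ = 13.8°, β = 6.5°: K_a = 0.4390.

0.439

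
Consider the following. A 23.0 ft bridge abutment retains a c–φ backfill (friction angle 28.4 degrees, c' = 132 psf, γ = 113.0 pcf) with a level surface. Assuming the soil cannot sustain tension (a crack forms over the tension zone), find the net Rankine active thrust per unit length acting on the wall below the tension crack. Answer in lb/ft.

K_a = 0.3554; √K_a = 0.5961.
Tension-crack depth z_c = 2c/(γ√K_a) = 2×132/(113.0×0.5961) = 3.919 ft.
σ_a at base = K_a γ H − 2c√K_a = 0.3554×113.0×23.0 − 2×132×0.5961 = 766.2 psf.
P_a = ½ × 766.2 × (H − z_c) = 0.5×766.2×19.08 = 7310 lb/ft.

7310 lb/ft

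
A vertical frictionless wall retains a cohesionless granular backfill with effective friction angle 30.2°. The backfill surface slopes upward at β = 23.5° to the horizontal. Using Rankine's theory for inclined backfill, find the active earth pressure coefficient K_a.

0.457

K_a = cos β · (cos β − √(cos²β − cos²φ)) / (cos β + √(cos²β − cos²φ)).
cos β = 0.9171, cos φ = 0.8643, √(cos²β − cos²φ) = 0.3066.
K_a = 0.9171 × (0.9171 − 0.3066)/(0.9171 + 0.3066) = 0.4575.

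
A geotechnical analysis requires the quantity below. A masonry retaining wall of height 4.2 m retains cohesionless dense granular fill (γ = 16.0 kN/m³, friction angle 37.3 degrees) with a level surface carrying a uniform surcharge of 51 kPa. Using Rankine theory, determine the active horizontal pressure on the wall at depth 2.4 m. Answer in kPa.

K_a = (1 − sin φ)/(1 + sin φ) = 0.2453.
σ_v = γz + q = 16.0 × 2.4 + 51 = 89.40 kPa.
σ_h = K_a σ_v = 0.2453 × 89.40 = 21.93 kPa.

21.9 kPa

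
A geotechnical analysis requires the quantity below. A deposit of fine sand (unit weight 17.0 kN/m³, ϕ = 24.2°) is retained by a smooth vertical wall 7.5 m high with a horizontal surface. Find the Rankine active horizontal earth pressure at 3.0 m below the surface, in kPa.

K_a = (1 − sin φ)/(1 + sin φ) = 0.4185.
σ_h = K_a γ z = 0.4185 × 17.0 × 3.0 = 21.34 kPa.

21.3 kPa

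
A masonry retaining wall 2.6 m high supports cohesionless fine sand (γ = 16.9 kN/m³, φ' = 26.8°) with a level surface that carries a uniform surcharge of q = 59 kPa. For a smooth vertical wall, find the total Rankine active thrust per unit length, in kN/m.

K_a = tan²(45° − φ/2) = 0.3785.
Soil triangle: ½ K_a γ H² = 0.5×0.3785×16.9×2.6² = 21.62 kN/m.
Surcharge rectangle: K_a q H = 0.3785×59×2.6 = 58.06 kN/m.
Total = 21.62 + 58.06 = 79.68 kN/m.

79.7 kN/m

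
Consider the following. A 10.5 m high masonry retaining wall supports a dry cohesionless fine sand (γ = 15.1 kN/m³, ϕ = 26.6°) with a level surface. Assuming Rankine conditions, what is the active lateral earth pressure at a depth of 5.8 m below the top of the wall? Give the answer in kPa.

K_a = (1 − sin φ)/(1 + sin φ) = 0.3814.
σ_h = K_a γ z = 0.3814 × 15.1 × 5.8 = 33.41 kPa.

33.4 kPa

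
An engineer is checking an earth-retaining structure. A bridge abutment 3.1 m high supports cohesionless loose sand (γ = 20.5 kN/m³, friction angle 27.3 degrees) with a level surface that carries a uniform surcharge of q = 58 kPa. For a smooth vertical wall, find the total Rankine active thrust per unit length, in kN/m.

K_a = tan²(45° − φ/2) = 0.3711.
Soil triangle: ½ K_a γ H² = 0.5×0.3711×20.5×3.1² = 36.56 kN/m.
Surcharge rectangle: K_a q H = 0.3711×58×3.1 = 66.73 kN/m.
Total = 36.56 + 66.73 = 103.3 kN/m.

103 kN/m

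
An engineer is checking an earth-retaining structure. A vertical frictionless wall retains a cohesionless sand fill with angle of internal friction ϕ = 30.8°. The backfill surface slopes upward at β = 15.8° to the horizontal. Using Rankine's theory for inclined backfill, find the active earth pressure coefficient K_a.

0.364

K_a = cos β · (cos β − √(cos²β − cos²φ)) / (cos β + √(cos²β − cos²φ)).
cos β = 0.9622, cos φ = 0.8590, √(cos²β − cos²φ) = 0.4336.
K_a = 0.9622 × (0.9622 − 0.4336)/(0.9622 + 0.4336) = 0.3644.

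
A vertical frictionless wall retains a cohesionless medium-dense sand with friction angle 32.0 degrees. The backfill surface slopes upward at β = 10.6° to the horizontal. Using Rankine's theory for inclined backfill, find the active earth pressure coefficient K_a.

K_a = cos β · (cos β − √(cos²β − cos²φ)) / (cos β + √(cos²β − cos²φ)).
cos β = 0.9829, cos φ = 0.8480, √(cos²β − cos²φ) = 0.4970.
K_a = 0.9829 × (0.9829 − 0.4970)/(0.9829 + 0.4970) = 0.3228.

0.323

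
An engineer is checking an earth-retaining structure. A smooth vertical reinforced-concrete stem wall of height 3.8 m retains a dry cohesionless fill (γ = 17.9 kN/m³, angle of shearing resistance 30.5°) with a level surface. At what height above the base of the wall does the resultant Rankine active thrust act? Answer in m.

1.27 m

K_a = 0.3267.
The pressure distribution is triangular, so the resultant acts at H/3 above the base = 3.8/3 = 1.267 m.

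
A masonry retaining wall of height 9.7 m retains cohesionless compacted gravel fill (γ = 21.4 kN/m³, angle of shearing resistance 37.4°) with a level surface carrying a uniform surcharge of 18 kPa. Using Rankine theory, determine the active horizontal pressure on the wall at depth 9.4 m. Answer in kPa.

K_a = (1 − sin φ)/(1 + sin φ) = 0.2443.
σ_v = γz + q = 21.4 × 9.4 + 18 = 219.2 kPa.
σ_h = K_a σ_v = 0.2443 × 219.2 = 53.53 kPa.

53.5 kPa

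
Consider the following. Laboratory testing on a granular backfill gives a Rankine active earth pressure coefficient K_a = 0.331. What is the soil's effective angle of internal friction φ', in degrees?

30.2°

K_a = tan²(45° − φ/2) ⇒ 45° − φ/2 = arctan(√0.331) = 29.91°.
φ = 2(45° − 29.91°) = 30.17°.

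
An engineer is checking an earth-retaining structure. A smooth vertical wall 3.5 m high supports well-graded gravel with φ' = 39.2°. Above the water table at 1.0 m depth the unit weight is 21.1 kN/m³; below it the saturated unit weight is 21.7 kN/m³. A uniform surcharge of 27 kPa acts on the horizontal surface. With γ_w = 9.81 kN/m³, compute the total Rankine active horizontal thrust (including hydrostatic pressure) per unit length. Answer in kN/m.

74.6 kN/m

K_a = tan²(45° − φ/2) = 0.2255.
γ' = 21.7 − 9.81 = 11.89 kN/m³. h₂ = H − d_w = 2.5 m.
σ'_h: at surface K_a·q = 6.088; at WT K_a(q+γd_w) = 10.85; at base K_a(q+γd_w+γ'h₂) = 17.55 kPa.
P₁ = ½(6.088+10.85)×1.0 = 8.466; P₂ = ½(10.85+17.55)×2.5 = 35.49; P_w = ½γ_w h₂² = 30.66.
Total = 8.466+35.49+30.66 = 74.61 kN/m.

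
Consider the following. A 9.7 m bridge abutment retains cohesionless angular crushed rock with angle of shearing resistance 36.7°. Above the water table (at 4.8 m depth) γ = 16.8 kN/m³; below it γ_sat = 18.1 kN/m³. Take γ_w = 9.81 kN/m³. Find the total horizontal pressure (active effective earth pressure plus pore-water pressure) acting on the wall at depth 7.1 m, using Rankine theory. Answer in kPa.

47.7 kPa

K_a = (1 − sin φ)/(1 + sin φ) = 0.2519.
γ' = 18.1 − 9.81 = 8.290 kN/m³.
Effective vertical stress at 7.1 m: σ'_v = 16.8×4.8 + 8.290×2.30 = 99.71 kPa.
σ'_h = K_a σ'_v = 0.2519 × 99.71 = 25.11 kPa; u = γ_w × 2.30 = 22.56 kPa.
Total σ_h = 25.11 + 22.56 = 47.68 kPa.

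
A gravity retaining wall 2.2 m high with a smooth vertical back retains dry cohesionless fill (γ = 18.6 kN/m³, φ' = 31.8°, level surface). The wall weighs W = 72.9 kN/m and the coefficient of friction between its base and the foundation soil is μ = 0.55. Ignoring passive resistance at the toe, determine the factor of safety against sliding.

K_a = tan²(45° − 31.8°/2) = 0.3098.
P_a = ½K_aγH² = 0.5×0.3098×18.6×2.2² = 13.94 kN/m, acting at H/3 = 0.7333 m above the base.
FS_sliding = μW / P_a = 0.55×72.9 / 13.94 = 2.875.

2.88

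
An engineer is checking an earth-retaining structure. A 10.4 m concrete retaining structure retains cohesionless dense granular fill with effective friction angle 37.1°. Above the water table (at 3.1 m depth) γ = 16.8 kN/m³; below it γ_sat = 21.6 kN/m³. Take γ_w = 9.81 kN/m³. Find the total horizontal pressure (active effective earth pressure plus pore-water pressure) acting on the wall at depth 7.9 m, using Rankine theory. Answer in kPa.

K_a = (1 − sin φ)/(1 + sin φ) = 0.2475.
γ' = 21.6 − 9.81 = 11.79 kN/m³.
Effective vertical stress at 7.9 m: σ'_v = 16.8×3.1 + 11.79×4.80 = 108.7 kPa.
σ'_h = K_a σ'_v = 0.2475 × 108.7 = 26.90 kPa; u = γ_w × 4.80 = 47.09 kPa.
Total σ_h = 26.90 + 47.09 = 73.98 kPa.

74.0 kPa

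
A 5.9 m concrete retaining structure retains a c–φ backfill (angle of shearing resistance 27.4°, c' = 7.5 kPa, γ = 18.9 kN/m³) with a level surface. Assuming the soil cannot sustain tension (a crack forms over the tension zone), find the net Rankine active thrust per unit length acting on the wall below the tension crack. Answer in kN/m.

K_a = 0.3697; √K_a = 0.6080.
Tension-crack depth z_c = 2c/(γ√K_a) = 2×7.5/(18.9×0.6080) = 1.305 m.
σ_a at base = K_a γ H − 2c√K_a = 0.3697×18.9×5.9 − 2×7.5×0.6080 = 32.10 kPa.
P_a = ½ × 32.10 × (H − z_c) = 0.5×32.10×4.595 = 73.75 kN/m.

73.7 kN/m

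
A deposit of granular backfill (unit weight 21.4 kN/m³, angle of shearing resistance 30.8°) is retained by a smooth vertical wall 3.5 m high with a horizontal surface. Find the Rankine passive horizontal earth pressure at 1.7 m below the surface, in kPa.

113 kPa

K_p = (1 + sin φ)/(1 − sin φ) = 3.099.
σ_h = K_p γ z = 3.099 × 21.4 × 1.7 = 112.7 kPa.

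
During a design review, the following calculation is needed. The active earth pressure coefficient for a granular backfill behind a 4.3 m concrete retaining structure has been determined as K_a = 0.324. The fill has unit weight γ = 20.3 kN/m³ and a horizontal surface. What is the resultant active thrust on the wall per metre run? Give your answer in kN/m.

P = ½ K_a γ H² = 0.5 × 0.324 × 20.3 × 4.3² = 60.81 kN/m.

60.8 kN/m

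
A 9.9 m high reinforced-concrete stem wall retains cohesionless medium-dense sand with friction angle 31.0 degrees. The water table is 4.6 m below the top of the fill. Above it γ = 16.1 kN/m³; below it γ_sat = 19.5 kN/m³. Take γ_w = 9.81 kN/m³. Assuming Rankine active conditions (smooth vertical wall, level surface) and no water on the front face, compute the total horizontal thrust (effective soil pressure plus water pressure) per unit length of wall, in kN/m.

362 kN/m

K_a = tan²(45° − φ/2) = 0.3201.
γ' = 19.5 − 9.81 = 9.690 kN/m³. Depth below WT = 5.3 m.
σ'_h at WT = K_a γ d_w = 23.71 kPa; at base = 23.71 + K_a γ' × 5.3 = 40.15 kPa.
P₁ (0–4.6 m) = ½×23.71×4.6 = 54.52. P₂ (4.6–9.9 m) = ½(23.71+40.15)×5.3 = 169.2.
P_w = ½ γ_w h₂² = 0.5×9.81×5.3² = 137.8. Total = 54.52+169.2+137.8 = 361.5 kN/m.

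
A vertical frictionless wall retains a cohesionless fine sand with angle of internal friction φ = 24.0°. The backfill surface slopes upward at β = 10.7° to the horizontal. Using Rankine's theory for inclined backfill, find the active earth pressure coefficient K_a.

0.454

K_a = cos β · (cos β − √(cos²β − cos²φ)) / (cos β + √(cos²β − cos²φ)).
cos β = 0.9826, cos φ = 0.9135, √(cos²β − cos²φ) = 0.3619.
K_a = 0.9826 × (0.9826 − 0.3619)/(0.9826 + 0.3619) = 0.4536.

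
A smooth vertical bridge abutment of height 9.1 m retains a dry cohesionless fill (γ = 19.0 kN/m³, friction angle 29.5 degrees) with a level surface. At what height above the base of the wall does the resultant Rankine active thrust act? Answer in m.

3.03 m

K_a = 0.3401.
The pressure distribution is triangular, so the resultant acts at H/3 above the base = 9.1/3 = 3.033 m.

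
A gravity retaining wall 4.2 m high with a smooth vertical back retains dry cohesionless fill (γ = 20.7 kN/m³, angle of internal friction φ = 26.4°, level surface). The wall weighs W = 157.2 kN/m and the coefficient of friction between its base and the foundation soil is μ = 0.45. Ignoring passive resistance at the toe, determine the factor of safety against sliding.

K_a = tan²(45° − 26.4°/2) = 0.3844.
P_a = ½K_aγH² = 0.5×0.3844×20.7×4.2² = 70.19 kN/m, acting at H/3 = 1.400 m above the base.
FS_sliding = μW / P_a = 0.45×157.2 / 70.19 = 1.008.

1.01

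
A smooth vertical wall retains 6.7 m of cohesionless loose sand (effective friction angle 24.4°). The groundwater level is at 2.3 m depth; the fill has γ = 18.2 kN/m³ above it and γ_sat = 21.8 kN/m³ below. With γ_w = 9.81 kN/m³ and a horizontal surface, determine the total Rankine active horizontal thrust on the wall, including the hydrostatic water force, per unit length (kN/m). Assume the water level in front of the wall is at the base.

K_a = tan²(45° − φ/2) = 0.4153.
γ' = 21.8 − 9.81 = 11.99 kN/m³. Depth below WT = 4.4 m.
σ'_h at WT = K_a γ d_w = 17.39 kPa; at base = 17.39 + K_a γ' × 4.4 = 39.30 kPa.
P₁ (0–2.3 m) = ½×17.39×2.3 = 19.99. P₂ (2.3–6.7 m) = ½(17.39+39.30)×4.4 = 124.7.
P_w = ½ γ_w h₂² = 0.5×9.81×4.4² = 94.96. Total = 19.99+124.7+94.96 = 239.7 kN/m.

240 kN/m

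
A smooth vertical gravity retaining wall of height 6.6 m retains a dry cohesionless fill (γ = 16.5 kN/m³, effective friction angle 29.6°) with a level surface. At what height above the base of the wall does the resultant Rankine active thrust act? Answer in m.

2.20 m

K_a = 0.3387.
The pressure distribution is triangular, so the resultant acts at H/3 above the base = 6.6/3 = 2.200 m.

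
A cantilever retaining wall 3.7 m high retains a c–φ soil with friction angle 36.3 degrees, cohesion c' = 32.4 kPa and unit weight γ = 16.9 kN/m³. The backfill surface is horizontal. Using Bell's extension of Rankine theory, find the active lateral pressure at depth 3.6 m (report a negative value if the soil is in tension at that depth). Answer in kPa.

-17.2 kPa

K_a = (1 − sin φ)/(1 + sin φ) = 0.2563.
σ_a = K_a γ z − 2c√K_a = 0.2563×16.9×3.6 − 2×32.4×0.5062 = -17.21 kPa.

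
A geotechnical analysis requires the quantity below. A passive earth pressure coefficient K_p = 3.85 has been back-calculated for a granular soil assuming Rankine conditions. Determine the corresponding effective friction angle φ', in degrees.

36.0°

K_p = (1+sin φ)/(1−sin φ) ⇒ sin φ = (K_p − 1)/(K_p + 1) = 0.5876.
φ = arcsin(0.5876) = 35.99°.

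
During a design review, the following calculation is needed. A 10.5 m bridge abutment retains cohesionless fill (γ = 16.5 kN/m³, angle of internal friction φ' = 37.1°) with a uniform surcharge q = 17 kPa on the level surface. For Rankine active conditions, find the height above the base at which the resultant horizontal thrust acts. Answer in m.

K_a = 0.2475.
Triangular part P₁ = ½K_aγH² = 225.1 at H/3 = 3.500 m; rectangular part P₂ = K_a q H = 44.18 at H/2 = 5.250 m.
ȳ = (P₁·3.500 + P₂·5.250)/(P₁+P₂) = 3.787 m.

3.79 m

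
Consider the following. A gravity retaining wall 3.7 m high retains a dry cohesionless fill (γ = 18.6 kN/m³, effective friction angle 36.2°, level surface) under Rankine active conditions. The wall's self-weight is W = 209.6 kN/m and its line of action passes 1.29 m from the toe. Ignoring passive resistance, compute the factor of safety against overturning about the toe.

6.69

K_a = tan²(45° − 36.2°/2) = 0.2574.
P_a = ½K_aγH² = 0.5×0.2574×18.6×3.7² = 32.77 kN/m, acting at H/3 = 1.233 m above the base.
Overturning moment M_o = P_a × H/3 = 32.77 × 1.233 = 40.42.
Resisting moment M_r = W × 1.29 = 209.6 × 1.29 = 270.4.
FS_overturning = M_r/M_o = 270.4/40.42 = 6.690.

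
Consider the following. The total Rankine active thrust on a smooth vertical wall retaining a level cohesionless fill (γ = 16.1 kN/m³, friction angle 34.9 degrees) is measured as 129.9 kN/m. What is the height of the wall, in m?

7.70 m

K_a = 0.2721. P_a = ½ K_a γ H² ⇒ H = √(2P_a/(K_a γ)).
H = √(2×129.9/(0.2721×16.1)) = 7.700 m.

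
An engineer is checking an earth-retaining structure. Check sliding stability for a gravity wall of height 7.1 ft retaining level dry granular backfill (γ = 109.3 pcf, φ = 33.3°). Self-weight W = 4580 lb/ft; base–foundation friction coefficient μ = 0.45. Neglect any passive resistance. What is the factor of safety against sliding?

K_a = tan²(45° − 33.3°/2) = 0.2911.
P_a = ½K_aγH² = 0.5×0.2911×109.3×7.1² = 802.1 lb/ft, acting at H/3 = 2.367 ft above the base.
FS_sliding = μW / P_a = 0.45×4580 / 802.1 = 2.570.

2.57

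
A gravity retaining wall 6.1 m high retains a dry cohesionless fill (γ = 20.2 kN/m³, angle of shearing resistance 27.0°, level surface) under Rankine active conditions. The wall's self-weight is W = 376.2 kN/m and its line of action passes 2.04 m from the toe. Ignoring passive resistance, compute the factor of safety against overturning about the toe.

2.67

K_a = tan²(45° − 27.0°/2) = 0.3755.
P_a = ½K_aγH² = 0.5×0.3755×20.2×6.1² = 141.1 kN/m, acting at H/3 = 2.033 m above the base.
Overturning moment M_o = P_a × H/3 = 141.1 × 2.033 = 287.0.
Resisting moment M_r = W × 2.04 = 376.2 × 2.04 = 767.4.
FS_overturning = M_r/M_o = 767.4/287.0 = 2.674.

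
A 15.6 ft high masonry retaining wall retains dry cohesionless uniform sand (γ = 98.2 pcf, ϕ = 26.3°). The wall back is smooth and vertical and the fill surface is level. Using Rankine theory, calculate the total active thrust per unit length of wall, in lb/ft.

K_a = tan²(45° − φ/2) = 0.3859.
P_a = ½ K_a γ H² = 0.5 × 0.3859 × 98.2 × 15.6² = 4612 lb/ft.

4610 lb/ft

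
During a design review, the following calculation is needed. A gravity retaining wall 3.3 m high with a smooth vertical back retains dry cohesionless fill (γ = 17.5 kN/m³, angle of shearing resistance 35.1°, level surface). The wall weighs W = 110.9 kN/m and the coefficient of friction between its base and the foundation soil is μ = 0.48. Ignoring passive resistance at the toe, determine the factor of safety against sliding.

K_a = tan²(45° − 35.1°/2) = 0.2698.
P_a = ½K_aγH² = 0.5×0.2698×17.5×3.3² = 25.71 kN/m, acting at H/3 = 1.100 m above the base.
FS_sliding = μW / P_a = 0.48×110.9 / 25.71 = 2.070.

2.07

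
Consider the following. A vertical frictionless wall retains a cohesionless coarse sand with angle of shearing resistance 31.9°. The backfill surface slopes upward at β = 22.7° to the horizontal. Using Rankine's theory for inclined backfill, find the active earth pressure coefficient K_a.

K_a = cos β · (cos β − √(cos²β − cos²φ)) / (cos β + √(cos²β − cos²φ)).
cos β = 0.9225, cos φ = 0.8490, √(cos²β − cos²φ) = 0.3610.
K_a = 0.9225 × (0.9225 − 0.3610)/(0.9225 + 0.3610) = 0.4036.

0.404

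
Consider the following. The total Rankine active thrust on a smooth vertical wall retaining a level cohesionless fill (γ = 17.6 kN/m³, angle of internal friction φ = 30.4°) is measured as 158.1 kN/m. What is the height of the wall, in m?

K_a = 0.3280. P_a = ½ K_a γ H² ⇒ H = √(2P_a/(K_a γ)).
H = √(2×158.1/(0.3280×17.6)) = 7.401 m.

7.40 m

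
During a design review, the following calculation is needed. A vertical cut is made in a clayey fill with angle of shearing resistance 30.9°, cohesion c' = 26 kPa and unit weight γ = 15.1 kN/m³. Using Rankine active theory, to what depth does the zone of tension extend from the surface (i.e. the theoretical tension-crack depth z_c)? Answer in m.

K_a = tan²(45° − 30.9°/2) = 0.3214; √K_a = 0.5669.
The active pressure is zero where K_a γ z = 2c√K_a, so z_c = 2c/(γ√K_a) = 2×26/(15.1×0.5669) = 6.074 m.

6.07 m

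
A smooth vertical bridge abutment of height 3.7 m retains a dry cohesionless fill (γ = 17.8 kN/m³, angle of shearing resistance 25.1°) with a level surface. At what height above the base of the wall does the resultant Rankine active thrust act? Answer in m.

1.23 m

K_a = 0.4043.
The pressure distribution is triangular, so the resultant acts at H/3 above the base = 3.7/3 = 1.233 m.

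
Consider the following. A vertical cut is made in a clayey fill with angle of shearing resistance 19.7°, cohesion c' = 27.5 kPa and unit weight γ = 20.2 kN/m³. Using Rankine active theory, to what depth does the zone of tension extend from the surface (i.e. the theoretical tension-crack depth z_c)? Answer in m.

3.87 m

K_a = tan²(45° − 19.7°/2) = 0.4958; √K_a = 0.7041.
The active pressure is zero where K_a γ z = 2c√K_a, so z_c = 2c/(γ√K_a) = 2×27.5/(20.2×0.7041) = 3.867 m.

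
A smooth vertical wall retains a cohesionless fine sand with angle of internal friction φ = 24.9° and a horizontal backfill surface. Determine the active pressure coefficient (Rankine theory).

0.407

K_a = tan²(45° − φ/2) = tan²(32.55°) = 0.4074.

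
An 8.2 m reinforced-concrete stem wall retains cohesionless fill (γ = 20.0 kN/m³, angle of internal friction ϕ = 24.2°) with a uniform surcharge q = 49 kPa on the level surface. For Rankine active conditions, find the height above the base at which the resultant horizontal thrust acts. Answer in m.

K_a = 0.4185.
Triangular part P₁ = ½K_aγH² = 281.4 at H/3 = 2.733 m; rectangular part P₂ = K_a q H = 168.2 at H/2 = 4.100 m.
ȳ = (P₁·2.733 + P₂·4.100)/(P₁+P₂) = 3.245 m.

3.24 m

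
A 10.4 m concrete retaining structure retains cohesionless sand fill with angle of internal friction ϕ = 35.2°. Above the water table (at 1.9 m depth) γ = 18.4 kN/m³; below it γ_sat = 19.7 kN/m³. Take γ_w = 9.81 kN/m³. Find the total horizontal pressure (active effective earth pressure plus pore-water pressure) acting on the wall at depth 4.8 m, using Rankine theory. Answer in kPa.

K_a = (1 − sin φ)/(1 + sin φ) = 0.2687.
γ' = 19.7 − 9.81 = 9.890 kN/m³.
Effective vertical stress at 4.8 m: σ'_v = 18.4×1.9 + 9.890×2.90 = 63.64 kPa.
σ'_h = K_a σ'_v = 0.2687 × 63.64 = 17.10 kPa; u = γ_w × 2.90 = 28.45 kPa.
Total σ_h = 17.10 + 28.45 = 45.55 kPa.

45.5 kPa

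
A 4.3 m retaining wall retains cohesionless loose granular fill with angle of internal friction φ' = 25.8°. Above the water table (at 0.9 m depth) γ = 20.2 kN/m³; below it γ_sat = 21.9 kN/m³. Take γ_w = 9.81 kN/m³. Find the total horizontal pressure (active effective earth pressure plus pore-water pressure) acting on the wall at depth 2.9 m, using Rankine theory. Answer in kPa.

K_a = (1 − sin φ)/(1 + sin φ) = 0.3935.
γ' = 21.9 − 9.81 = 12.09 kN/m³.
Effective vertical stress at 2.9 m: σ'_v = 20.2×0.9 + 12.09×2.00 = 42.36 kPa.
σ'_h = K_a σ'_v = 0.3935 × 42.36 = 16.67 kPa; u = γ_w × 2.00 = 19.62 kPa.
Total σ_h = 16.67 + 19.62 = 36.29 kPa.

36.3 kPa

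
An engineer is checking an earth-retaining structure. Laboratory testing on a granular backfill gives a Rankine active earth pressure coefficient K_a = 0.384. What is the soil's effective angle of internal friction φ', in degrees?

K_a = tan²(45° − φ/2) ⇒ 45° − φ/2 = arctan(√0.384) = 31.79°.
φ = 2(45° − 31.79°) = 26.43°.

26.4°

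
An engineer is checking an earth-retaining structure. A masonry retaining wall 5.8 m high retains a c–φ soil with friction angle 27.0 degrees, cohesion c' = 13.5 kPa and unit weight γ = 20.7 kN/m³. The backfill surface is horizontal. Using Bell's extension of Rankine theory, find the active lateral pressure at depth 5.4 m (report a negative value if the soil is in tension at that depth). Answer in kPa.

25.4 kPa

K_a = (1 − sin φ)/(1 + sin φ) = 0.3755.
σ_a = K_a γ z − 2c√K_a = 0.3755×20.7×5.4 − 2×13.5×0.6128 = 25.43 kPa.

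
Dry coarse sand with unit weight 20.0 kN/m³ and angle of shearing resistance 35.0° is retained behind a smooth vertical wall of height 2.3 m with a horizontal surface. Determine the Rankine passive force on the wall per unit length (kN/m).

195 kN/m

K_p = tan²(45° + φ/2) = 3.690.
P_p = ½ K_p γ H² = 0.5 × 3.690 × 20.0 × 2.3² = 195.2 kN/m.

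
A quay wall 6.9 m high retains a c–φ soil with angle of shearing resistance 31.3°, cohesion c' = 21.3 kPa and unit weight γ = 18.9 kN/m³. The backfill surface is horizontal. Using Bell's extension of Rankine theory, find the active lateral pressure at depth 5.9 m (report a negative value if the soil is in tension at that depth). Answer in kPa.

K_a = (1 − sin φ)/(1 + sin φ) = 0.3162.
σ_a = K_a γ z − 2c√K_a = 0.3162×18.9×5.9 − 2×21.3×0.5623 = 11.31 kPa.

11.3 kPa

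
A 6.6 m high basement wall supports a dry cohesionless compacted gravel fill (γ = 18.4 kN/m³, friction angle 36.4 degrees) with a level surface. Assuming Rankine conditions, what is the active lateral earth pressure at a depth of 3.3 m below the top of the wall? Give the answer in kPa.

15.5 kPa

K_a = (1 − sin φ)/(1 + sin φ) = 0.2552.
σ_h = K_a γ z = 0.2552 × 18.4 × 3.3 = 15.49 kPa.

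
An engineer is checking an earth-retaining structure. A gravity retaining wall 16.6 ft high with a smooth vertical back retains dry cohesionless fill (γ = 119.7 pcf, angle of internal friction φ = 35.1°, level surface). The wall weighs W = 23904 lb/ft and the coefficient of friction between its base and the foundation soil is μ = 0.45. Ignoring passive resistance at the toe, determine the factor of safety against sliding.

2.42

K_a = tan²(45° − 35.1°/2) = 0.2698.
P_a = ½K_aγH² = 0.5×0.2698×119.7×16.6² = 4450 lb/ft, acting at H/3 = 5.533 ft above the base.
FS_sliding = μW / P_a = 0.45×23904 / 4450 = 2.417.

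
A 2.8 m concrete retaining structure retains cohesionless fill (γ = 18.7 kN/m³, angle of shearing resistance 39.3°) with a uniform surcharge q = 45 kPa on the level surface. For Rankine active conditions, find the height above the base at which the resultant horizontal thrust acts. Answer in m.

1.23 m

K_a = 0.2245.
Triangular part P₁ = ½K_aγH² = 16.45 at H/3 = 0.9333 m; rectangular part P₂ = K_a q H = 28.28 at H/2 = 1.400 m.
ȳ = (P₁·0.9333 + P₂·1.400)/(P₁+P₂) = 1.228 m.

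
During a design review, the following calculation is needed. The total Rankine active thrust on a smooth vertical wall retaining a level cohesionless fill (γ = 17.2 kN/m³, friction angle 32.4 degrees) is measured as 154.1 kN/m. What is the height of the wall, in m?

K_a = 0.3022. P_a = ½ K_a γ H² ⇒ H = √(2P_a/(K_a γ)).
H = √(2×154.1/(0.3022×17.2)) = 7.700 m.

7.70 m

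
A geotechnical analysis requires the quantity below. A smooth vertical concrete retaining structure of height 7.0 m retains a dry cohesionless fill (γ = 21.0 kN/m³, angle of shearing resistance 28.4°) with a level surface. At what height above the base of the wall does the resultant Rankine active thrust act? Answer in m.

K_a = 0.3554.
The pressure distribution is triangular, so the resultant acts at H/3 above the base = 7.0/3 = 2.333 m.

2.33 m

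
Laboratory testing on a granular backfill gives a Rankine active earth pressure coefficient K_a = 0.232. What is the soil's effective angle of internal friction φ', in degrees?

K_a = tan²(45° − φ/2) ⇒ 45° − φ/2 = arctan(√0.232) = 25.72°.
φ = 2(45° − 25.72°) = 38.56°.

38.6°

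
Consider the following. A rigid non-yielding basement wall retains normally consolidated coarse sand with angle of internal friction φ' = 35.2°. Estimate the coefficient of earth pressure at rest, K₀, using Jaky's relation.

0.424

K₀ = 1 − sin φ' = 1 − sin 35.2° = 0.4236.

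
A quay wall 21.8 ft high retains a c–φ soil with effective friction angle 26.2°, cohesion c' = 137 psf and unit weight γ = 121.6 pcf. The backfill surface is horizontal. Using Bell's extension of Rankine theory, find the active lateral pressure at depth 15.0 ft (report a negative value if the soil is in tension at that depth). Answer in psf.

536 psf

K_a = (1 − sin φ)/(1 + sin φ) = 0.3874.
σ_a = K_a γ z − 2c√K_a = 0.3874×121.6×15.0 − 2×137×0.6224 = 536.1 psf.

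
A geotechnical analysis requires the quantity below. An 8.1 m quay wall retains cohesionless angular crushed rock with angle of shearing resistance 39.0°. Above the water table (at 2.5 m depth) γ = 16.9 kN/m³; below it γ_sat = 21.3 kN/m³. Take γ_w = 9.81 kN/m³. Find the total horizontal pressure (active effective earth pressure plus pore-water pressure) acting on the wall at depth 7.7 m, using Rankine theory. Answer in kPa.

74.2 kPa

K_a = (1 − sin φ)/(1 + sin φ) = 0.2275.
γ' = 21.3 − 9.81 = 11.49 kN/m³.
Effective vertical stress at 7.7 m: σ'_v = 16.9×2.5 + 11.49×5.20 = 102.0 kPa.
σ'_h = K_a σ'_v = 0.2275 × 102.0 = 23.21 kPa; u = γ_w × 5.20 = 51.01 kPa.
Total σ_h = 23.21 + 51.01 = 74.22 kPa.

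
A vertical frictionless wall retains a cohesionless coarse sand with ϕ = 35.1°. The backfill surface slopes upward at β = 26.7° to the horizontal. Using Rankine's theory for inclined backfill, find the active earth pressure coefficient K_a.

K_a = cos β · (cos β − √(cos²β − cos²φ)) / (cos β + √(cos²β − cos²φ)).
cos β = 0.8934, cos φ = 0.8181, √(cos²β − cos²φ) = 0.3588.
K_a = 0.8934 × (0.8934 − 0.3588)/(0.8934 + 0.3588) = 0.3814.

0.381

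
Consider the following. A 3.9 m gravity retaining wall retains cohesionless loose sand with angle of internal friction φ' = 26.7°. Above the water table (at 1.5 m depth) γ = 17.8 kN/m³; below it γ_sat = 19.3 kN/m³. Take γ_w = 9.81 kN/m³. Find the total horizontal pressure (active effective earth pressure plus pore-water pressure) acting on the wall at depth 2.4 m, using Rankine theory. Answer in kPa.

22.2 kPa

K_a = (1 − sin φ)/(1 + sin φ) = 0.3800.
γ' = 19.3 − 9.81 = 9.490 kN/m³.
Effective vertical stress at 2.4 m: σ'_v = 17.8×1.5 + 9.490×0.900 = 35.24 kPa.
σ'_h = K_a σ'_v = 0.3800 × 35.24 = 13.39 kPa; u = γ_w × 0.900 = 8.829 kPa.
Total σ_h = 13.39 + 8.829 = 22.22 kPa.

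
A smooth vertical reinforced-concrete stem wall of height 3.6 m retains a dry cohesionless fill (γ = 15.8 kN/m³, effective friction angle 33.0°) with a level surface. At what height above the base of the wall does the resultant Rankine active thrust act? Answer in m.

K_a = 0.2948.
The pressure distribution is triangular, so the resultant acts at H/3 above the base = 3.6/3 = 1.200 m.

1.20 m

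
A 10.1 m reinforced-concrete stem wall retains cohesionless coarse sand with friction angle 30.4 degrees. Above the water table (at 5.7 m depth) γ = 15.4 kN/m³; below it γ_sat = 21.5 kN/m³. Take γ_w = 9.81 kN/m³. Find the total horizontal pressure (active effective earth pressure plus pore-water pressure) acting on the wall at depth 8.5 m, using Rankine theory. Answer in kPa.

K_a = (1 − sin φ)/(1 + sin φ) = 0.3280.
γ' = 21.5 − 9.81 = 11.69 kN/m³.
Effective vertical stress at 8.5 m: σ'_v = 15.4×5.7 + 11.69×2.80 = 120.5 kPa.
σ'_h = K_a σ'_v = 0.3280 × 120.5 = 39.53 kPa; u = γ_w × 2.80 = 27.47 kPa.
Total σ_h = 39.53 + 27.47 = 66.99 kPa.

67.0 kPa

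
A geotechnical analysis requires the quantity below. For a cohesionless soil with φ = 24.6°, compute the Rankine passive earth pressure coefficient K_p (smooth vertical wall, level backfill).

2.43

K_p = (1 + sin φ)/(1 − sin φ) = tan²(45° + 24.6°/2) = 2.426.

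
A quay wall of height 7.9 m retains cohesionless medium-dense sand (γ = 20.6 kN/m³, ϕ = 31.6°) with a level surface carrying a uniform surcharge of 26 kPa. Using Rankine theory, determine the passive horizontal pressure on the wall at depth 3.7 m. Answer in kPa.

K_p = (1 + sin φ)/(1 − sin φ) = 3.202.
σ_v = γz + q = 20.6 × 3.7 + 26 = 102.2 kPa.
σ_h = K_p σ_v = 3.202 × 102.2 = 327.3 kPa.

327 kPa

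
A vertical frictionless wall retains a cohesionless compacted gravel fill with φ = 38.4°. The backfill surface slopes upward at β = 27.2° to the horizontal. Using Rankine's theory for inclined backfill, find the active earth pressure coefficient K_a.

0.318

K_a = cos β · (cos β − √(cos²β − cos²φ)) / (cos β + √(cos²β − cos²φ)).
cos β = 0.8894, cos φ = 0.7837, √(cos²β − cos²φ) = 0.4206.
K_a = 0.8894 × (0.8894 − 0.4206)/(0.8894 + 0.4206) = 0.3183.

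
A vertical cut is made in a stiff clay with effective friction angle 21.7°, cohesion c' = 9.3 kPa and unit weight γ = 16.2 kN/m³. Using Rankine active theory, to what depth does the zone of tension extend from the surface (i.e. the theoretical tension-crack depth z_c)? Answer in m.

1.69 m

K_a = tan²(45° − 21.7°/2) = 0.4601; √K_a = 0.6783.
The active pressure is zero where K_a γ z = 2c√K_a, so z_c = 2c/(γ√K_a) = 2×9.3/(16.2×0.6783) = 1.693 m.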